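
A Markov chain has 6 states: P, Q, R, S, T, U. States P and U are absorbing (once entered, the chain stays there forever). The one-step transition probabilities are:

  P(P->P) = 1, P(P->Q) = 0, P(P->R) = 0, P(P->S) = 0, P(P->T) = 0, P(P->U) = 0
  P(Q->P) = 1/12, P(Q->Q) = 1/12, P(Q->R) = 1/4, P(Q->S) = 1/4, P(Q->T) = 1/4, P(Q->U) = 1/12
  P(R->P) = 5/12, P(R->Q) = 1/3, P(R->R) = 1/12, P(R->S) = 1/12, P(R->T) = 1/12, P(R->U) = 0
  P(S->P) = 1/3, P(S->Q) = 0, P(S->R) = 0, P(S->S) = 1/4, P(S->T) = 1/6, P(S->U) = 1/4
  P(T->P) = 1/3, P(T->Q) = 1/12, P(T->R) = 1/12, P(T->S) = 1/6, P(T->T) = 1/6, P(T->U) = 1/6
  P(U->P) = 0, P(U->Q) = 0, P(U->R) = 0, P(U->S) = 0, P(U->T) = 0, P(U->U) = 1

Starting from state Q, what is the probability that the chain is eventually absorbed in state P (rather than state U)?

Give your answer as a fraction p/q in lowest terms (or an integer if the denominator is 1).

Let a_i = P(absorbed in P | start in state i).
Boundary conditions: a_P = 1, a_U = 0.
For each transient state i, a_i = sum_j P(i->j) * a_j:
  a_Q = 1/12*a_P + 1/12*a_Q + 1/4*a_R + 1/4*a_S + 1/4*a_T + 1/12*a_U
  a_R = 5/12*a_P + 1/3*a_Q + 1/12*a_R + 1/12*a_S + 1/12*a_T + 0*a_U
  a_S = 1/3*a_P + 0*a_Q + 0*a_R + 1/4*a_S + 1/6*a_T + 1/4*a_U
  a_T = 1/3*a_P + 1/12*a_Q + 1/12*a_R + 1/6*a_S + 1/6*a_T + 1/6*a_U

Substituting a_P = 1 and a_U = 0, rearrange to (I - Q) a = r where r[i] = P(i -> P):
  [11/12, -1/4, -1/4, -1/4] . (a_Q, a_R, a_S, a_T) = 1/12
  [-1/3, 11/12, -1/12, -1/12] . (a_Q, a_R, a_S, a_T) = 5/12
  [0, 0, 3/4, -1/6] . (a_Q, a_R, a_S, a_T) = 1/3
  [-1/12, -1/12, -1/6, 5/6] . (a_Q, a_R, a_S, a_T) = 1/3

Solving yields:
  a_Q = 5702/8725
  a_R = 7036/8725
  a_S = 5166/8725
  a_T = 5797/8725

Starting state is Q, so the absorption probability is a_Q = 5702/8725.

Answer: 5702/8725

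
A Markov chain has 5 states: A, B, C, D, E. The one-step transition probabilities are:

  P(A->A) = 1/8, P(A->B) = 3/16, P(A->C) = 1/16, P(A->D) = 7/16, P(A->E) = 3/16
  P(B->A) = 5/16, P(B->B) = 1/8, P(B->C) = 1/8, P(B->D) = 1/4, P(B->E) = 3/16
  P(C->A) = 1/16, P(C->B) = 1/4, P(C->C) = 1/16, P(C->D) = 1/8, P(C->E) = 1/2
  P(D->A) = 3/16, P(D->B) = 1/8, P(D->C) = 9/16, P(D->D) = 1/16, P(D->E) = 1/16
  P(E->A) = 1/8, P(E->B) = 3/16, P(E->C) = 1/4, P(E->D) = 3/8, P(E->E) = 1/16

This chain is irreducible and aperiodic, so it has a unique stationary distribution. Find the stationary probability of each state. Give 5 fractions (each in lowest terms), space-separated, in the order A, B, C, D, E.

Answer: 17903/113074 19923/113074 12907/56537 26345/113074 23089/113074

Derivation:
The stationary distribution satisfies pi = pi * P, i.e.:
  pi_A = 1/8*pi_A + 5/16*pi_B + 1/16*pi_C + 3/16*pi_D + 1/8*pi_E
  pi_B = 3/16*pi_A + 1/8*pi_B + 1/4*pi_C + 1/8*pi_D + 3/16*pi_E
  pi_C = 1/16*pi_A + 1/8*pi_B + 1/16*pi_C + 9/16*pi_D + 1/4*pi_E
  pi_D = 7/16*pi_A + 1/4*pi_B + 1/8*pi_C + 1/16*pi_D + 3/8*pi_E
  pi_E = 3/16*pi_A + 3/16*pi_B + 1/2*pi_C + 1/16*pi_D + 1/16*pi_E
with normalization: pi_A + pi_B + pi_C + pi_D + pi_E = 1.

Using the first 4 balance equations plus normalization, the linear system A*pi = b is:
  [-7/8, 5/16, 1/16, 3/16, 1/8] . pi = 0
  [3/16, -7/8, 1/4, 1/8, 3/16] . pi = 0
  [1/16, 1/8, -15/16, 9/16, 1/4] . pi = 0
  [7/16, 1/4, 1/8, -15/16, 3/8] . pi = 0
  [1, 1, 1, 1, 1] . pi = 1

Solving yields:
  pi_A = 17903/113074
  pi_B = 19923/113074
  pi_C = 12907/56537
  pi_D = 26345/113074
  pi_E = 23089/113074

Verification (pi * P):
  17903/113074*1/8 + 19923/113074*5/16 + 12907/56537*1/16 + 26345/113074*3/16 + 23089/113074*1/8 = 17903/113074 = pi_A  (ok)
  17903/113074*3/16 + 19923/113074*1/8 + 12907/56537*1/4 + 26345/113074*1/8 + 23089/113074*3/16 = 19923/113074 = pi_B  (ok)
  17903/113074*1/16 + 19923/113074*1/8 + 12907/56537*1/16 + 26345/113074*9/16 + 23089/113074*1/4 = 12907/56537 = pi_C  (ok)
  17903/113074*7/16 + 19923/113074*1/4 + 12907/56537*1/8 + 26345/113074*1/16 + 23089/113074*3/8 = 26345/113074 = pi_D  (ok)
  17903/113074*3/16 + 19923/113074*3/16 + 12907/56537*1/2 + 26345/113074*1/16 + 23089/113074*1/16 = 23089/113074 = pi_E  (ok)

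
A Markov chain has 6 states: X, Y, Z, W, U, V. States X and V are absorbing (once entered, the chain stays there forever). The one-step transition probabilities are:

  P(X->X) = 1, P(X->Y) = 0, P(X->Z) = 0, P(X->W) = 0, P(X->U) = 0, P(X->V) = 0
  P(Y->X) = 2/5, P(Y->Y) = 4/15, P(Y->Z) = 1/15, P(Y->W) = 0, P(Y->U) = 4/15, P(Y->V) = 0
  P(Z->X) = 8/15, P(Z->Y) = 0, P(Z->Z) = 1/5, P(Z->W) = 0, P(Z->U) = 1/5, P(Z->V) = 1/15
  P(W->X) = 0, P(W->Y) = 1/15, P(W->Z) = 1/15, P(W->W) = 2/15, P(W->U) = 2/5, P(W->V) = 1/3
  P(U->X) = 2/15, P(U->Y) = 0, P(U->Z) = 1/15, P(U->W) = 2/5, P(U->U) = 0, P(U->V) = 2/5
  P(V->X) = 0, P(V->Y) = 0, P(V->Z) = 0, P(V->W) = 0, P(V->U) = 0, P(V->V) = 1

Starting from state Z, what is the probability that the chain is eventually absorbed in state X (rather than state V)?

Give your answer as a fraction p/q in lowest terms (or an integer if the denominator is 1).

Answer: 4922/6685

Derivation:
Let a_i = P(absorbed in X | start in state i).
Boundary conditions: a_X = 1, a_V = 0.
For each transient state i, a_i = sum_j P(i->j) * a_j:
  a_Y = 2/5*a_X + 4/15*a_Y + 1/15*a_Z + 0*a_W + 4/15*a_U + 0*a_V
  a_Z = 8/15*a_X + 0*a_Y + 1/5*a_Z + 0*a_W + 1/5*a_U + 1/15*a_V
  a_W = 0*a_X + 1/15*a_Y + 1/15*a_Z + 2/15*a_W + 2/5*a_U + 1/3*a_V
  a_U = 2/15*a_X + 0*a_Y + 1/15*a_Z + 2/5*a_W + 0*a_U + 2/5*a_V

Substituting a_X = 1 and a_V = 0, rearrange to (I - Q) a = r where r[i] = P(i -> X):
  [11/15, -1/15, 0, -4/15] . (a_Y, a_Z, a_W, a_U) = 2/5
  [0, 4/5, 0, -1/5] . (a_Y, a_Z, a_W, a_U) = 8/15
  [-1/15, -1/15, 13/15, -2/5] . (a_Y, a_Z, a_W, a_U) = 0
  [0, -1/15, -2/5, 1] . (a_Y, a_Z, a_W, a_U) = 2/15

Solving yields:
  a_Y = 14312/20055
  a_Z = 4922/6685
  a_W = 4814/20055
  a_U = 5584/20055

Starting state is Z, so the absorption probability is a_Z = 4922/6685.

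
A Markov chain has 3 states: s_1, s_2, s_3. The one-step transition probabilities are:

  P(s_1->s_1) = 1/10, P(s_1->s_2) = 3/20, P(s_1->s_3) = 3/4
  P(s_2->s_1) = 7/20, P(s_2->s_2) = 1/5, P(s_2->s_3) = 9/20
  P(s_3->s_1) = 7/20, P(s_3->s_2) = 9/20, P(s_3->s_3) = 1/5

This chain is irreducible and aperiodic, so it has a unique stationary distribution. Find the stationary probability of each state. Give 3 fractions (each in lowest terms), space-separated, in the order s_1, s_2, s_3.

The stationary distribution satisfies pi = pi * P, i.e.:
  pi_s_1 = 1/10*pi_s_1 + 7/20*pi_s_2 + 7/20*pi_s_3
  pi_s_2 = 3/20*pi_s_1 + 1/5*pi_s_2 + 9/20*pi_s_3
  pi_s_3 = 3/4*pi_s_1 + 9/20*pi_s_2 + 1/5*pi_s_3
with normalization: pi_s_1 + pi_s_2 + pi_s_3 = 1.

Using the first 2 balance equations plus normalization, the linear system A*pi = b is:
  [-9/10, 7/20, 7/20] . pi = 0
  [3/20, -4/5, 9/20] . pi = 0
  [1, 1, 1] . pi = 1

Solving yields:
  pi_s_1 = 7/25
  pi_s_2 = 183/625
  pi_s_3 = 267/625

Verification (pi * P):
  7/25*1/10 + 183/625*7/20 + 267/625*7/20 = 7/25 = pi_s_1  (ok)
  7/25*3/20 + 183/625*1/5 + 267/625*9/20 = 183/625 = pi_s_2  (ok)
  7/25*3/4 + 183/625*9/20 + 267/625*1/5 = 267/625 = pi_s_3  (ok)

Answer: 7/25 183/625 267/625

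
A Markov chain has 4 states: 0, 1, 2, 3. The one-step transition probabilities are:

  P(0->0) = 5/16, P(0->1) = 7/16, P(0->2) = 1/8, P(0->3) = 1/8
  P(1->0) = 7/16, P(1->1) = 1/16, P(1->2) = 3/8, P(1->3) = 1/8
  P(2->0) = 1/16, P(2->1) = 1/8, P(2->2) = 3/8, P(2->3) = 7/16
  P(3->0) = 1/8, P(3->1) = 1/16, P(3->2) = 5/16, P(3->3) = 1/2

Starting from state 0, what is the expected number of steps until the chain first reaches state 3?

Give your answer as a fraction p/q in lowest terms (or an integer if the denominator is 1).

Answer: 142/29

Derivation:
Let h_i = expected steps to first reach 3 from state i.
Boundary: h_3 = 0.
First-step equations for the other states:
  h_0 = 1 + 5/16*h_0 + 7/16*h_1 + 1/8*h_2 + 1/8*h_3
  h_1 = 1 + 7/16*h_0 + 1/16*h_1 + 3/8*h_2 + 1/8*h_3
  h_2 = 1 + 1/16*h_0 + 1/8*h_1 + 3/8*h_2 + 7/16*h_3

Substituting h_3 = 0 and rearranging gives the linear system (I - Q) h = 1:
  [11/16, -7/16, -1/8] . (h_0, h_1, h_2) = 1
  [-7/16, 15/16, -3/8] . (h_0, h_1, h_2) = 1
  [-1/16, -1/8, 5/8] . (h_0, h_1, h_2) = 1

Solving yields:
  h_0 = 142/29
  h_1 = 132/29
  h_2 = 3

Starting state is 0, so the expected hitting time is h_0 = 142/29.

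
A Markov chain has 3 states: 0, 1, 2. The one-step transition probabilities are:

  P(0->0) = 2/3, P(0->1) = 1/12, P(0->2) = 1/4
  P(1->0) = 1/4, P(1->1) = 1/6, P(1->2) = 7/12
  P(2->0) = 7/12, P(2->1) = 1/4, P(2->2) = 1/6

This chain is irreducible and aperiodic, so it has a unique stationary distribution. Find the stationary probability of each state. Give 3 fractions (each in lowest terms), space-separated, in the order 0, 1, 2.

The stationary distribution satisfies pi = pi * P, i.e.:
  pi_0 = 2/3*pi_0 + 1/4*pi_1 + 7/12*pi_2
  pi_1 = 1/12*pi_0 + 1/6*pi_1 + 1/4*pi_2
  pi_2 = 1/4*pi_0 + 7/12*pi_1 + 1/6*pi_2
with normalization: pi_0 + pi_1 + pi_2 = 1.

Using the first 2 balance equations plus normalization, the linear system A*pi = b is:
  [-1/3, 1/4, 7/12] . pi = 0
  [1/12, -5/6, 1/4] . pi = 0
  [1, 1, 1] . pi = 1

Solving yields:
  pi_0 = 79/135
  pi_1 = 19/135
  pi_2 = 37/135

Verification (pi * P):
  79/135*2/3 + 19/135*1/4 + 37/135*7/12 = 79/135 = pi_0  (ok)
  79/135*1/12 + 19/135*1/6 + 37/135*1/4 = 19/135 = pi_1  (ok)
  79/135*1/4 + 19/135*7/12 + 37/135*1/6 = 37/135 = pi_2  (ok)

Answer: 79/135 19/135 37/135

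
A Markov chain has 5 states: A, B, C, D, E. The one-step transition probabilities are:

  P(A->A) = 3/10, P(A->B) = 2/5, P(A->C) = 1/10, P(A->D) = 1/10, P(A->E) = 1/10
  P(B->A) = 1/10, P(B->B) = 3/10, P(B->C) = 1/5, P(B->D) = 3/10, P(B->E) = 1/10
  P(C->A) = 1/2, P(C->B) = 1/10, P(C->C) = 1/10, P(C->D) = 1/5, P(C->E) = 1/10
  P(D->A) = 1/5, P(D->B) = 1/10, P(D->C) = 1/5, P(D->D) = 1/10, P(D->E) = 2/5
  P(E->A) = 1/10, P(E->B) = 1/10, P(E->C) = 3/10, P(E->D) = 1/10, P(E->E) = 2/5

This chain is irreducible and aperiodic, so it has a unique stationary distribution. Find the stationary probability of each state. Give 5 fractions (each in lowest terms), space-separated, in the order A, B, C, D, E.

Answer: 1991/8475 602/2825 1523/8475 1361/8475 598/2825

Derivation:
The stationary distribution satisfies pi = pi * P, i.e.:
  pi_A = 3/10*pi_A + 1/10*pi_B + 1/2*pi_C + 1/5*pi_D + 1/10*pi_E
  pi_B = 2/5*pi_A + 3/10*pi_B + 1/10*pi_C + 1/10*pi_D + 1/10*pi_E
  pi_C = 1/10*pi_A + 1/5*pi_B + 1/10*pi_C + 1/5*pi_D + 3/10*pi_E
  pi_D = 1/10*pi_A + 3/10*pi_B + 1/5*pi_C + 1/10*pi_D + 1/10*pi_E
  pi_E = 1/10*pi_A + 1/10*pi_B + 1/10*pi_C + 2/5*pi_D + 2/5*pi_E
with normalization: pi_A + pi_B + pi_C + pi_D + pi_E = 1.

Using the first 4 balance equations plus normalization, the linear system A*pi = b is:
  [-7/10, 1/10, 1/2, 1/5, 1/10] . pi = 0
  [2/5, -7/10, 1/10, 1/10, 1/10] . pi = 0
  [1/10, 1/5, -9/10, 1/5, 3/10] . pi = 0
  [1/10, 3/10, 1/5, -9/10, 1/10] . pi = 0
  [1, 1, 1, 1, 1] . pi = 1

Solving yields:
  pi_A = 1991/8475
  pi_B = 602/2825
  pi_C = 1523/8475
  pi_D = 1361/8475
  pi_E = 598/2825

Verification (pi * P):
  1991/8475*3/10 + 602/2825*1/10 + 1523/8475*1/2 + 1361/8475*1/5 + 598/2825*1/10 = 1991/8475 = pi_A  (ok)
  1991/8475*2/5 + 602/2825*3/10 + 1523/8475*1/10 + 1361/8475*1/10 + 598/2825*1/10 = 602/2825 = pi_B  (ok)
  1991/8475*1/10 + 602/2825*1/5 + 1523/8475*1/10 + 1361/8475*1/5 + 598/2825*3/10 = 1523/8475 = pi_C  (ok)
  1991/8475*1/10 + 602/2825*3/10 + 1523/8475*1/5 + 1361/8475*1/10 + 598/2825*1/10 = 1361/8475 = pi_D  (ok)
  1991/8475*1/10 + 602/2825*1/10 + 1523/8475*1/10 + 1361/8475*2/5 + 598/2825*2/5 = 598/2825 = pi_E  (ok)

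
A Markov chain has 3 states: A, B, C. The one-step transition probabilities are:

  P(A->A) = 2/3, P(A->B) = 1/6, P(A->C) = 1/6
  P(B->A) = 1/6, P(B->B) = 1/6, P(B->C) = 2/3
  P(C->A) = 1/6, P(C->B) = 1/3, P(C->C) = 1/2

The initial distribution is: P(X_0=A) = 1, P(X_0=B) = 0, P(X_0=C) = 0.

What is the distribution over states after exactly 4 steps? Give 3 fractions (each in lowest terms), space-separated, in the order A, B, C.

Answer: 3/8 295/1296 515/1296

Derivation:
Propagating the distribution step by step (d_{t+1} = d_t * P):
d_0 = (A=1, B=0, C=0)
  d_1[A] = 1*2/3 + 0*1/6 + 0*1/6 = 2/3
  d_1[B] = 1*1/6 + 0*1/6 + 0*1/3 = 1/6
  d_1[C] = 1*1/6 + 0*2/3 + 0*1/2 = 1/6
d_1 = (A=2/3, B=1/6, C=1/6)
  d_2[A] = 2/3*2/3 + 1/6*1/6 + 1/6*1/6 = 1/2
  d_2[B] = 2/3*1/6 + 1/6*1/6 + 1/6*1/3 = 7/36
  d_2[C] = 2/3*1/6 + 1/6*2/3 + 1/6*1/2 = 11/36
d_2 = (A=1/2, B=7/36, C=11/36)
  d_3[A] = 1/2*2/3 + 7/36*1/6 + 11/36*1/6 = 5/12
  d_3[B] = 1/2*1/6 + 7/36*1/6 + 11/36*1/3 = 47/216
  d_3[C] = 1/2*1/6 + 7/36*2/3 + 11/36*1/2 = 79/216
d_3 = (A=5/12, B=47/216, C=79/216)
  d_4[A] = 5/12*2/3 + 47/216*1/6 + 79/216*1/6 = 3/8
  d_4[B] = 5/12*1/6 + 47/216*1/6 + 79/216*1/3 = 295/1296
  d_4[C] = 5/12*1/6 + 47/216*2/3 + 79/216*1/2 = 515/1296
d_4 = (A=3/8, B=295/1296, C=515/1296)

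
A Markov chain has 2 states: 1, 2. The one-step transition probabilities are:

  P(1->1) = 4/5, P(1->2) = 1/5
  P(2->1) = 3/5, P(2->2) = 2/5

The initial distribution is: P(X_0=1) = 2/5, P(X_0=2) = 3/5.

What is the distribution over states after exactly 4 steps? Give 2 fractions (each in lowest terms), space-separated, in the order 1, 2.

Answer: 2342/3125 783/3125

Derivation:
Propagating the distribution step by step (d_{t+1} = d_t * P):
d_0 = (1=2/5, 2=3/5)
  d_1[1] = 2/5*4/5 + 3/5*3/5 = 17/25
  d_1[2] = 2/5*1/5 + 3/5*2/5 = 8/25
d_1 = (1=17/25, 2=8/25)
  d_2[1] = 17/25*4/5 + 8/25*3/5 = 92/125
  d_2[2] = 17/25*1/5 + 8/25*2/5 = 33/125
d_2 = (1=92/125, 2=33/125)
  d_3[1] = 92/125*4/5 + 33/125*3/5 = 467/625
  d_3[2] = 92/125*1/5 + 33/125*2/5 = 158/625
d_3 = (1=467/625, 2=158/625)
  d_4[1] = 467/625*4/5 + 158/625*3/5 = 2342/3125
  d_4[2] = 467/625*1/5 + 158/625*2/5 = 783/3125
d_4 = (1=2342/3125, 2=783/3125)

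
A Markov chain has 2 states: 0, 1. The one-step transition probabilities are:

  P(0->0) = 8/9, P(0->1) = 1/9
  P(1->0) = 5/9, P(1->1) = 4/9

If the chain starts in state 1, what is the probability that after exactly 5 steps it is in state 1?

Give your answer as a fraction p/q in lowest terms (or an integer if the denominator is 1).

Answer: 124/729

Derivation:
Computing P^5 by repeated multiplication:
P^1 =
  0: [8/9, 1/9]
  1: [5/9, 4/9]
P^2 =
  0: [23/27, 4/27]
  1: [20/27, 7/27]
P^3 =
  0: [68/81, 13/81]
  1: [65/81, 16/81]
P^4 =
  0: [203/243, 40/243]
  1: [200/243, 43/243]
P^5 =
  0: [608/729, 121/729]
  1: [605/729, 124/729]

(P^5)[1 -> 1] = 124/729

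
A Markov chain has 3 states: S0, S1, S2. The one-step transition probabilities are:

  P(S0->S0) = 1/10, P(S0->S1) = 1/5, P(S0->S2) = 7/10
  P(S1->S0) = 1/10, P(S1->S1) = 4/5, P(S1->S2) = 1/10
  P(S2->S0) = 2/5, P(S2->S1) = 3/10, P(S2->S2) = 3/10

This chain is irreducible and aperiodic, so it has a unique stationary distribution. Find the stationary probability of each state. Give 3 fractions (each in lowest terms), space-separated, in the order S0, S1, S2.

The stationary distribution satisfies pi = pi * P, i.e.:
  pi_S0 = 1/10*pi_S0 + 1/10*pi_S1 + 2/5*pi_S2
  pi_S1 = 1/5*pi_S0 + 4/5*pi_S1 + 3/10*pi_S2
  pi_S2 = 7/10*pi_S0 + 1/10*pi_S1 + 3/10*pi_S2
with normalization: pi_S0 + pi_S1 + pi_S2 = 1.

Using the first 2 balance equations plus normalization, the linear system A*pi = b is:
  [-9/10, 1/10, 2/5] . pi = 0
  [1/5, -1/5, 3/10] . pi = 0
  [1, 1, 1] . pi = 1

Solving yields:
  pi_S0 = 11/62
  pi_S1 = 35/62
  pi_S2 = 8/31

Verification (pi * P):
  11/62*1/10 + 35/62*1/10 + 8/31*2/5 = 11/62 = pi_S0  (ok)
  11/62*1/5 + 35/62*4/5 + 8/31*3/10 = 35/62 = pi_S1  (ok)
  11/62*7/10 + 35/62*1/10 + 8/31*3/10 = 8/31 = pi_S2  (ok)

Answer: 11/62 35/62 8/31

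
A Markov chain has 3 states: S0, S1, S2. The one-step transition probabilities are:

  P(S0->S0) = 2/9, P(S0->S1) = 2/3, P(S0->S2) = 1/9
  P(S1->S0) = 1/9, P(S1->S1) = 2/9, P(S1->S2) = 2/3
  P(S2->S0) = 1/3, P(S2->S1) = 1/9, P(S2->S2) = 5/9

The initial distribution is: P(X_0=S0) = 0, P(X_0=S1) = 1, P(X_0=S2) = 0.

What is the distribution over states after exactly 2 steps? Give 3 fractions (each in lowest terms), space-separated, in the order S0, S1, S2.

Answer: 22/81 16/81 43/81

Derivation:
Propagating the distribution step by step (d_{t+1} = d_t * P):
d_0 = (S0=0, S1=1, S2=0)
  d_1[S0] = 0*2/9 + 1*1/9 + 0*1/3 = 1/9
  d_1[S1] = 0*2/3 + 1*2/9 + 0*1/9 = 2/9
  d_1[S2] = 0*1/9 + 1*2/3 + 0*5/9 = 2/3
d_1 = (S0=1/9, S1=2/9, S2=2/3)
  d_2[S0] = 1/9*2/9 + 2/9*1/9 + 2/3*1/3 = 22/81
  d_2[S1] = 1/9*2/3 + 2/9*2/9 + 2/3*1/9 = 16/81
  d_2[S2] = 1/9*1/9 + 2/9*2/3 + 2/3*5/9 = 43/81
d_2 = (S0=22/81, S1=16/81, S2=43/81)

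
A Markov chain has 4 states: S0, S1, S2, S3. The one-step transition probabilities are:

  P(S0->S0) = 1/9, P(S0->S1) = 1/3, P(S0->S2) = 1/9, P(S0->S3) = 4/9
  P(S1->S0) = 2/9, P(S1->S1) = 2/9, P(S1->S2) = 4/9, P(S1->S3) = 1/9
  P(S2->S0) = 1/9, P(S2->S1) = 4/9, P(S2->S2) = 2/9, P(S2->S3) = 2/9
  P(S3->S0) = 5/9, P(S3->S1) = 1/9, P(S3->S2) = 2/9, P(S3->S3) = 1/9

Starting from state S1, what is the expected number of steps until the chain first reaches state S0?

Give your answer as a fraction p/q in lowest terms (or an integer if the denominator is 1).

Let h_i = expected steps to first reach S0 from state i.
Boundary: h_S0 = 0.
First-step equations for the other states:
  h_S1 = 1 + 2/9*h_S0 + 2/9*h_S1 + 4/9*h_S2 + 1/9*h_S3
  h_S2 = 1 + 1/9*h_S0 + 4/9*h_S1 + 2/9*h_S2 + 2/9*h_S3
  h_S3 = 1 + 5/9*h_S0 + 1/9*h_S1 + 2/9*h_S2 + 1/9*h_S3

Substituting h_S0 = 0 and rearranging gives the linear system (I - Q) h = 1:
  [7/9, -4/9, -1/9] . (h_S1, h_S2, h_S3) = 1
  [-4/9, 7/9, -2/9] . (h_S1, h_S2, h_S3) = 1
  [-1/9, -2/9, 8/9] . (h_S1, h_S2, h_S3) = 1

Solving yields:
  h_S1 = 303/71
  h_S2 = 321/71
  h_S3 = 198/71

Starting state is S1, so the expected hitting time is h_S1 = 303/71.

Answer: 303/71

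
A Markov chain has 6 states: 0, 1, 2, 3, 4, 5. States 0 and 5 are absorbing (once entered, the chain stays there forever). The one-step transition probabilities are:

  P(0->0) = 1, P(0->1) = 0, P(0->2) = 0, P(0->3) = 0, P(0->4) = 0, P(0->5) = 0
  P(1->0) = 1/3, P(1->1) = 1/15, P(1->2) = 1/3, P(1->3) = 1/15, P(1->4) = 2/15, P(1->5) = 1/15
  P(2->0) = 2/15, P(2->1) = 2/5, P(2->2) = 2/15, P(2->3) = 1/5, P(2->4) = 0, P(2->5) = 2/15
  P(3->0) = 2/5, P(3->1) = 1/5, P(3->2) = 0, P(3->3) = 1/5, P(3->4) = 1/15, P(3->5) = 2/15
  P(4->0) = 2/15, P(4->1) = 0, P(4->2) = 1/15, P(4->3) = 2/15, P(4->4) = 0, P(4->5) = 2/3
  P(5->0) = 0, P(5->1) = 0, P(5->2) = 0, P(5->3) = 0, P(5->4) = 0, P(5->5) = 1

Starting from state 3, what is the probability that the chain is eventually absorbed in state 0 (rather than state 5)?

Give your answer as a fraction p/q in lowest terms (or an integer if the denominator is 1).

Let a_i = P(absorbed in 0 | start in state i).
Boundary conditions: a_0 = 1, a_5 = 0.
For each transient state i, a_i = sum_j P(i->j) * a_j:
  a_1 = 1/3*a_0 + 1/15*a_1 + 1/3*a_2 + 1/15*a_3 + 2/15*a_4 + 1/15*a_5
  a_2 = 2/15*a_0 + 2/5*a_1 + 2/15*a_2 + 1/5*a_3 + 0*a_4 + 2/15*a_5
  a_3 = 2/5*a_0 + 1/5*a_1 + 0*a_2 + 1/5*a_3 + 1/15*a_4 + 2/15*a_5
  a_4 = 2/15*a_0 + 0*a_1 + 1/15*a_2 + 2/15*a_3 + 0*a_4 + 2/3*a_5

Substituting a_0 = 1 and a_5 = 0, rearrange to (I - Q) a = r where r[i] = P(i -> 0):
  [14/15, -1/3, -1/15, -2/15] . (a_1, a_2, a_3, a_4) = 1/3
  [-2/5, 13/15, -1/5, 0] . (a_1, a_2, a_3, a_4) = 2/15
  [-1/5, 0, 4/5, -1/15] . (a_1, a_2, a_3, a_4) = 2/5
  [0, -1/15, -2/15, 1] . (a_1, a_2, a_3, a_4) = 2/15

Solving yields:
  a_1 = 16933/25430
  a_2 = 15769/25430
  a_3 = 17513/25430
  a_4 = 6777/25430

Starting state is 3, so the absorption probability is a_3 = 17513/25430.

Answer: 17513/25430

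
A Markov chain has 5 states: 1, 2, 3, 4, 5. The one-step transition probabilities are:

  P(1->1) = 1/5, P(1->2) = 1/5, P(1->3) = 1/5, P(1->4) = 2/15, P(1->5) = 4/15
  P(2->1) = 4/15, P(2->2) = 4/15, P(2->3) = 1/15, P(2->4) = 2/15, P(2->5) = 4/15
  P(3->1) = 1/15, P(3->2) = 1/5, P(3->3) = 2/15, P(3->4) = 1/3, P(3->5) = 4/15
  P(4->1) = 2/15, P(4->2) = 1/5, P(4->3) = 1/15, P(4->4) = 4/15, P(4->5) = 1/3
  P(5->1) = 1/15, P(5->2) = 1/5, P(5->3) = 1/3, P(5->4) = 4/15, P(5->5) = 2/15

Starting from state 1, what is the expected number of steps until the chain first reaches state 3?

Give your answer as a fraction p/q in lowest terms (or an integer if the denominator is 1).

Let h_i = expected steps to first reach 3 from state i.
Boundary: h_3 = 0.
First-step equations for the other states:
  h_1 = 1 + 1/5*h_1 + 1/5*h_2 + 1/5*h_3 + 2/15*h_4 + 4/15*h_5
  h_2 = 1 + 4/15*h_1 + 4/15*h_2 + 1/15*h_3 + 2/15*h_4 + 4/15*h_5
  h_4 = 1 + 2/15*h_1 + 1/5*h_2 + 1/15*h_3 + 4/15*h_4 + 1/3*h_5
  h_5 = 1 + 1/15*h_1 + 1/5*h_2 + 1/3*h_3 + 4/15*h_4 + 2/15*h_5

Substituting h_3 = 0 and rearranging gives the linear system (I - Q) h = 1:
  [4/5, -1/5, -2/15, -4/15] . (h_1, h_2, h_4, h_5) = 1
  [-4/15, 11/15, -2/15, -4/15] . (h_1, h_2, h_4, h_5) = 1
  [-2/15, -1/5, 11/15, -1/3] . (h_1, h_2, h_4, h_5) = 1
  [-1/15, -1/5, -4/15, 13/15] . (h_1, h_2, h_4, h_5) = 1

Solving yields:
  h_1 = 1533/274
  h_2 = 876/137
  h_4 = 1757/274
  h_5 = 1379/274

Starting state is 1, so the expected hitting time is h_1 = 1533/274.

Answer: 1533/274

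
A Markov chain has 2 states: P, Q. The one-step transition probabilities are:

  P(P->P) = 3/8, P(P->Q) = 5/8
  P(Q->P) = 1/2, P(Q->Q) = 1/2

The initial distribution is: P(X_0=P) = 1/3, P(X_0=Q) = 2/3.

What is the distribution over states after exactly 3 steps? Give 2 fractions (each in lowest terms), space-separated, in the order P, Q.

Answer: 683/1536 853/1536

Derivation:
Propagating the distribution step by step (d_{t+1} = d_t * P):
d_0 = (P=1/3, Q=2/3)
  d_1[P] = 1/3*3/8 + 2/3*1/2 = 11/24
  d_1[Q] = 1/3*5/8 + 2/3*1/2 = 13/24
d_1 = (P=11/24, Q=13/24)
  d_2[P] = 11/24*3/8 + 13/24*1/2 = 85/192
  d_2[Q] = 11/24*5/8 + 13/24*1/2 = 107/192
d_2 = (P=85/192, Q=107/192)
  d_3[P] = 85/192*3/8 + 107/192*1/2 = 683/1536
  d_3[Q] = 85/192*5/8 + 107/192*1/2 = 853/1536
d_3 = (P=683/1536, Q=853/1536)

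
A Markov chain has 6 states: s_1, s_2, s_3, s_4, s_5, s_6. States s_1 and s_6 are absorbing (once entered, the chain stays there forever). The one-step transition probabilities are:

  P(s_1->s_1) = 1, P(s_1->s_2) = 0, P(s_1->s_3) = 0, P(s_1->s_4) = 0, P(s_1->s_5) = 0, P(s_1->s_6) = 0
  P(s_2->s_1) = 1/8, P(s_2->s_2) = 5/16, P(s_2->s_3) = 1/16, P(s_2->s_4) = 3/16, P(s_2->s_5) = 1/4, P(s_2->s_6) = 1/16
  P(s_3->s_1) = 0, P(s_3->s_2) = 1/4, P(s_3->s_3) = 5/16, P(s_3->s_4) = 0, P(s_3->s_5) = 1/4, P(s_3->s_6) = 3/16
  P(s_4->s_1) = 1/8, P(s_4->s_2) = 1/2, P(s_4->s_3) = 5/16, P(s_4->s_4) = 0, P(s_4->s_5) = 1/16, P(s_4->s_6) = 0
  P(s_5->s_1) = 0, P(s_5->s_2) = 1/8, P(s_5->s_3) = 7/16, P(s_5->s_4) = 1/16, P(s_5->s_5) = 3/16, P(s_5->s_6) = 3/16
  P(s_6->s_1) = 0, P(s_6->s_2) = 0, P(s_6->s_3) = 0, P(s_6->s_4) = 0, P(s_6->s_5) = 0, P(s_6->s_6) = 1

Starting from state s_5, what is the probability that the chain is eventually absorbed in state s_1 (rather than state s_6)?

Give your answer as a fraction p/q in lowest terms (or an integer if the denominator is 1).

Let a_i = P(absorbed in s_1 | start in state i).
Boundary conditions: a_s_1 = 1, a_s_6 = 0.
For each transient state i, a_i = sum_j P(i->j) * a_j:
  a_s_2 = 1/8*a_s_1 + 5/16*a_s_2 + 1/16*a_s_3 + 3/16*a_s_4 + 1/4*a_s_5 + 1/16*a_s_6
  a_s_3 = 0*a_s_1 + 1/4*a_s_2 + 5/16*a_s_3 + 0*a_s_4 + 1/4*a_s_5 + 3/16*a_s_6
  a_s_4 = 1/8*a_s_1 + 1/2*a_s_2 + 5/16*a_s_3 + 0*a_s_4 + 1/16*a_s_5 + 0*a_s_6
  a_s_5 = 0*a_s_1 + 1/8*a_s_2 + 7/16*a_s_3 + 1/16*a_s_4 + 3/16*a_s_5 + 3/16*a_s_6

Substituting a_s_1 = 1 and a_s_6 = 0, rearrange to (I - Q) a = r where r[i] = P(i -> s_1):
  [11/16, -1/16, -3/16, -1/4] . (a_s_2, a_s_3, a_s_4, a_s_5) = 1/8
  [-1/4, 11/16, 0, -1/4] . (a_s_2, a_s_3, a_s_4, a_s_5) = 0
  [-1/2, -5/16, 1, -1/16] . (a_s_2, a_s_3, a_s_4, a_s_5) = 1/8
  [-1/8, -7/16, -1/16, 13/16] . (a_s_2, a_s_3, a_s_4, a_s_5) = 0

Solving yields:
  a_s_2 = 1468/3823
  a_s_3 = 2456/11469
  a_s_4 = 4550/11469
  a_s_5 = 2350/11469

Starting state is s_5, so the absorption probability is a_s_5 = 2350/11469.

Answer: 2350/11469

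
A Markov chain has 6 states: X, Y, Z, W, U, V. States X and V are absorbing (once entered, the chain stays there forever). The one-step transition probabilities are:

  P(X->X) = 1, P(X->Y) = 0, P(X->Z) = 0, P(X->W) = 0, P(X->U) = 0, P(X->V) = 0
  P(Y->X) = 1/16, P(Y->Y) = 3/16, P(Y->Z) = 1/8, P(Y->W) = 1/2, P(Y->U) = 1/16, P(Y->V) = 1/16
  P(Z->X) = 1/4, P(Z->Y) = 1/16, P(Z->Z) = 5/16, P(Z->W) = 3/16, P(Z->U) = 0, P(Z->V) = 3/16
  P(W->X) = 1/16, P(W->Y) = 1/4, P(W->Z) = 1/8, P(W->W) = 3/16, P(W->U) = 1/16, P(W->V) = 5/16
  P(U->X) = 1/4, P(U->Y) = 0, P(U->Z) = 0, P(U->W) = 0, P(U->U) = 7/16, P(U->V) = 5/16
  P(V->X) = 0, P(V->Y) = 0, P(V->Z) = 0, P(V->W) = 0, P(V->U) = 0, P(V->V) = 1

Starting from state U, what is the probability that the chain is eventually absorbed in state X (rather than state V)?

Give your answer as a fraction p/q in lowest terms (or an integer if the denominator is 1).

Answer: 4/9

Derivation:
Let a_i = P(absorbed in X | start in state i).
Boundary conditions: a_X = 1, a_V = 0.
For each transient state i, a_i = sum_j P(i->j) * a_j:
  a_Y = 1/16*a_X + 3/16*a_Y + 1/8*a_Z + 1/2*a_W + 1/16*a_U + 1/16*a_V
  a_Z = 1/4*a_X + 1/16*a_Y + 5/16*a_Z + 3/16*a_W + 0*a_U + 3/16*a_V
  a_W = 1/16*a_X + 1/4*a_Y + 1/8*a_Z + 3/16*a_W + 1/16*a_U + 5/16*a_V
  a_U = 1/4*a_X + 0*a_Y + 0*a_Z + 0*a_W + 7/16*a_U + 5/16*a_V

Substituting a_X = 1 and a_V = 0, rearrange to (I - Q) a = r where r[i] = P(i -> X):
  [13/16, -1/8, -1/2, -1/16] . (a_Y, a_Z, a_W, a_U) = 1/16
  [-1/16, 11/16, -3/16, 0] . (a_Y, a_Z, a_W, a_U) = 1/4
  [-1/4, -1/8, 13/16, -1/16] . (a_Y, a_Z, a_W, a_U) = 1/16
  [0, 0, 0, 9/16] . (a_Y, a_Z, a_W, a_U) = 1/4

Solving yields:
  a_Y = 1505/4089
  a_Z = 652/1363
  a_W = 3655/12267
  a_U = 4/9

Starting state is U, so the absorption probability is a_U = 4/9.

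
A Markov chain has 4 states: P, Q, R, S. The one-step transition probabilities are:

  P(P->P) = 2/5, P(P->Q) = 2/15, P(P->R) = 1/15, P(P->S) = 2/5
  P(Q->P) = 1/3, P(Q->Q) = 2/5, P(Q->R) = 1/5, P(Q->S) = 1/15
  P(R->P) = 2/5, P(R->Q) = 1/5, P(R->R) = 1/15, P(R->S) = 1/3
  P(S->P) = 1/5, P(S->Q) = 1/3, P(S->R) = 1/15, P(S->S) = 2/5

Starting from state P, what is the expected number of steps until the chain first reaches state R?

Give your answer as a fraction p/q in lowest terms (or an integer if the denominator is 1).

Let h_i = expected steps to first reach R from state i.
Boundary: h_R = 0.
First-step equations for the other states:
  h_P = 1 + 2/5*h_P + 2/15*h_Q + 1/15*h_R + 2/5*h_S
  h_Q = 1 + 1/3*h_P + 2/5*h_Q + 1/5*h_R + 1/15*h_S
  h_S = 1 + 1/5*h_P + 1/3*h_Q + 1/15*h_R + 2/5*h_S

Substituting h_R = 0 and rearranging gives the linear system (I - Q) h = 1:
  [3/5, -2/15, -2/5] . (h_P, h_Q, h_S) = 1
  [-1/3, 3/5, -1/15] . (h_P, h_Q, h_S) = 1
  [-1/5, -1/3, 3/5] . (h_P, h_Q, h_S) = 1

Solving yields:
  h_P = 225/23
  h_Q = 375/46
  h_S = 435/46

Starting state is P, so the expected hitting time is h_P = 225/23.

Answer: 225/23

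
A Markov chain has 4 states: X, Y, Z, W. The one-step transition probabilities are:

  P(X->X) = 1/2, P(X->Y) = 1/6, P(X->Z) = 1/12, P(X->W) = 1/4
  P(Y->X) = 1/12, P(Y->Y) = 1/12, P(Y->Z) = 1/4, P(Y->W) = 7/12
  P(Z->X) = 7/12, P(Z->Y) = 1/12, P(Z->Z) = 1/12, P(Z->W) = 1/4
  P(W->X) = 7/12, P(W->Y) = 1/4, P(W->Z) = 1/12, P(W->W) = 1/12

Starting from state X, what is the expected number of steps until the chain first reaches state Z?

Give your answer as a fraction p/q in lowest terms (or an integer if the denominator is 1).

Let h_i = expected steps to first reach Z from state i.
Boundary: h_Z = 0.
First-step equations for the other states:
  h_X = 1 + 1/2*h_X + 1/6*h_Y + 1/12*h_Z + 1/4*h_W
  h_Y = 1 + 1/12*h_X + 1/12*h_Y + 1/4*h_Z + 7/12*h_W
  h_W = 1 + 7/12*h_X + 1/4*h_Y + 1/12*h_Z + 1/12*h_W

Substituting h_Z = 0 and rearranging gives the linear system (I - Q) h = 1:
  [1/2, -1/6, -1/4] . (h_X, h_Y, h_W) = 1
  [-1/12, 11/12, -7/12] . (h_X, h_Y, h_W) = 1
  [-7/12, -1/4, 11/12] . (h_X, h_Y, h_W) = 1

Solving yields:
  h_X = 89/10
  h_Y = 15/2
  h_W = 44/5

Starting state is X, so the expected hitting time is h_X = 89/10.

Answer: 89/10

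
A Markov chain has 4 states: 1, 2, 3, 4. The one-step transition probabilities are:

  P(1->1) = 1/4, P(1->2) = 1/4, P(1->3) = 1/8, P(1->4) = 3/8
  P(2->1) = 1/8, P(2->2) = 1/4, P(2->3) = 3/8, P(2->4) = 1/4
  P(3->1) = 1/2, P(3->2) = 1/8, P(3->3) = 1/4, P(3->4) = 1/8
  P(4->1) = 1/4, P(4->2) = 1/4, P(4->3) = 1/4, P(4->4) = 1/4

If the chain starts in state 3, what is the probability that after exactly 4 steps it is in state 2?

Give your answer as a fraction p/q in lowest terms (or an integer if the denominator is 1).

Computing P^4 by repeated multiplication:
P^1 =
  1: [1/4, 1/4, 1/8, 3/8]
  2: [1/8, 1/4, 3/8, 1/4]
  3: [1/2, 1/8, 1/4, 1/8]
  4: [1/4, 1/4, 1/4, 1/4]
P^2 =
  1: [1/4, 15/64, 1/4, 17/64]
  2: [5/16, 13/64, 17/64, 7/32]
  3: [19/64, 7/32, 13/64, 9/32]
  4: [9/32, 7/32, 1/4, 1/4]
P^3 =
  1: [145/512, 7/32, 127/512, 1/4]
  2: [149/512, 111/512, 121/512, 131/512]
  3: [35/128, 115/512, 123/512, 67/256]
  4: [73/256, 7/32, 31/128, 65/256]
P^4 =
  1: [583/2048, 897/4096, 991/4096, 521/2048]
  2: [1155/4096, 903/4096, 493/2048, 263/1024]
  3: [1155/4096, 901/4096, 999/4096, 1041/4096]
  4: [145/512, 225/1024, 495/2048, 523/2048]

(P^4)[3 -> 2] = 901/4096

Answer: 901/4096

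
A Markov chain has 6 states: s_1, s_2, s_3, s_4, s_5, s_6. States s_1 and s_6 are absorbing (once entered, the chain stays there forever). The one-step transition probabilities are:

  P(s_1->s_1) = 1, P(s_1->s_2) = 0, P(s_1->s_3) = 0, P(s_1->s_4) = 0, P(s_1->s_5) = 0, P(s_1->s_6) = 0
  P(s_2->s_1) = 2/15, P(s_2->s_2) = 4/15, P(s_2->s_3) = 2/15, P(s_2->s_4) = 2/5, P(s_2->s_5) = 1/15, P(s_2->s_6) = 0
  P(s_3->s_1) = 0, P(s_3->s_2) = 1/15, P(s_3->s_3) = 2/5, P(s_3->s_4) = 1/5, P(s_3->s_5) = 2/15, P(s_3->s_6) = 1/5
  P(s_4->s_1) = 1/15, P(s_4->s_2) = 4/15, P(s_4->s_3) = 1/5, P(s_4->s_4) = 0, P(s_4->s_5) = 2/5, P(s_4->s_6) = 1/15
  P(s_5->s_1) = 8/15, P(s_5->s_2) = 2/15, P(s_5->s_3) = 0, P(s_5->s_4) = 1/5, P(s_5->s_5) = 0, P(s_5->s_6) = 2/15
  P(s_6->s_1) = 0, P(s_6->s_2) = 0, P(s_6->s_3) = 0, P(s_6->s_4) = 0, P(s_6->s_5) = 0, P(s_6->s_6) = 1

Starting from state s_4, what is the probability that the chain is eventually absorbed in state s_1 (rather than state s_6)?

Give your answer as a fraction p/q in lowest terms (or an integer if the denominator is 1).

Answer: 2821/4399

Derivation:
Let a_i = P(absorbed in s_1 | start in state i).
Boundary conditions: a_s_1 = 1, a_s_6 = 0.
For each transient state i, a_i = sum_j P(i->j) * a_j:
  a_s_2 = 2/15*a_s_1 + 4/15*a_s_2 + 2/15*a_s_3 + 2/5*a_s_4 + 1/15*a_s_5 + 0*a_s_6
  a_s_3 = 0*a_s_1 + 1/15*a_s_2 + 2/5*a_s_3 + 1/5*a_s_4 + 2/15*a_s_5 + 1/5*a_s_6
  a_s_4 = 1/15*a_s_1 + 4/15*a_s_2 + 1/5*a_s_3 + 0*a_s_4 + 2/5*a_s_5 + 1/15*a_s_6
  a_s_5 = 8/15*a_s_1 + 2/15*a_s_2 + 0*a_s_3 + 1/5*a_s_4 + 0*a_s_5 + 2/15*a_s_6

Substituting a_s_1 = 1 and a_s_6 = 0, rearrange to (I - Q) a = r where r[i] = P(i -> s_1):
  [11/15, -2/15, -2/5, -1/15] . (a_s_2, a_s_3, a_s_4, a_s_5) = 2/15
  [-1/15, 3/5, -1/5, -2/15] . (a_s_2, a_s_3, a_s_4, a_s_5) = 0
  [-4/15, -1/5, 1, -2/5] . (a_s_2, a_s_3, a_s_4, a_s_5) = 1/15
  [-2/15, 0, -1/5, 1] . (a_s_2, a_s_3, a_s_4, a_s_5) = 8/15

Solving yields:
  a_s_2 = 3005/4399
  a_s_3 = 2010/4399
  a_s_4 = 2821/4399
  a_s_5 = 3311/4399

Starting state is s_4, so the absorption probability is a_s_4 = 2821/4399.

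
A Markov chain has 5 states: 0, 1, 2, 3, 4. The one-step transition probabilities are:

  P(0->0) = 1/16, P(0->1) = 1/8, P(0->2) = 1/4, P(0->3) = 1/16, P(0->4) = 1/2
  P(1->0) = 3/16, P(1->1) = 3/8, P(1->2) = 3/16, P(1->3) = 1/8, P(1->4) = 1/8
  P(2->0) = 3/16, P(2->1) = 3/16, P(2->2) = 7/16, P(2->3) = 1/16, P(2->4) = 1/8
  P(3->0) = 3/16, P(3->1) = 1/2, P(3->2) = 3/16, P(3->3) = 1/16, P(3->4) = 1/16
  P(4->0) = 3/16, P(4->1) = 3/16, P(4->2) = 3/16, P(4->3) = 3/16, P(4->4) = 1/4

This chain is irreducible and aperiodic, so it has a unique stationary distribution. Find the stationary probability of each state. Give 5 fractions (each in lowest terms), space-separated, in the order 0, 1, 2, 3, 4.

Answer: 1/6 2221/8604 19/72 899/8604 3559/17208

Derivation:
The stationary distribution satisfies pi = pi * P, i.e.:
  pi_0 = 1/16*pi_0 + 3/16*pi_1 + 3/16*pi_2 + 3/16*pi_3 + 3/16*pi_4
  pi_1 = 1/8*pi_0 + 3/8*pi_1 + 3/16*pi_2 + 1/2*pi_3 + 3/16*pi_4
  pi_2 = 1/4*pi_0 + 3/16*pi_1 + 7/16*pi_2 + 3/16*pi_3 + 3/16*pi_4
  pi_3 = 1/16*pi_0 + 1/8*pi_1 + 1/16*pi_2 + 1/16*pi_3 + 3/16*pi_4
  pi_4 = 1/2*pi_0 + 1/8*pi_1 + 1/8*pi_2 + 1/16*pi_3 + 1/4*pi_4
with normalization: pi_0 + pi_1 + pi_2 + pi_3 + pi_4 = 1.

Using the first 4 balance equations plus normalization, the linear system A*pi = b is:
  [-15/16, 3/16, 3/16, 3/16, 3/16] . pi = 0
  [1/8, -5/8, 3/16, 1/2, 3/16] . pi = 0
  [1/4, 3/16, -9/16, 3/16, 3/16] . pi = 0
  [1/16, 1/8, 1/16, -15/16, 3/16] . pi = 0
  [1, 1, 1, 1, 1] . pi = 1

Solving yields:
  pi_0 = 1/6
  pi_1 = 2221/8604
  pi_2 = 19/72
  pi_3 = 899/8604
  pi_4 = 3559/17208

Verification (pi * P):
  1/6*1/16 + 2221/8604*3/16 + 19/72*3/16 + 899/8604*3/16 + 3559/17208*3/16 = 1/6 = pi_0  (ok)
  1/6*1/8 + 2221/8604*3/8 + 19/72*3/16 + 899/8604*1/2 + 3559/17208*3/16 = 2221/8604 = pi_1  (ok)
  1/6*1/4 + 2221/8604*3/16 + 19/72*7/16 + 899/8604*3/16 + 3559/17208*3/16 = 19/72 = pi_2  (ok)
  1/6*1/16 + 2221/8604*1/8 + 19/72*1/16 + 899/8604*1/16 + 3559/17208*3/16 = 899/8604 = pi_3  (ok)
  1/6*1/2 + 2221/8604*1/8 + 19/72*1/8 + 899/8604*1/16 + 3559/17208*1/4 = 3559/17208 = pi_4  (ok)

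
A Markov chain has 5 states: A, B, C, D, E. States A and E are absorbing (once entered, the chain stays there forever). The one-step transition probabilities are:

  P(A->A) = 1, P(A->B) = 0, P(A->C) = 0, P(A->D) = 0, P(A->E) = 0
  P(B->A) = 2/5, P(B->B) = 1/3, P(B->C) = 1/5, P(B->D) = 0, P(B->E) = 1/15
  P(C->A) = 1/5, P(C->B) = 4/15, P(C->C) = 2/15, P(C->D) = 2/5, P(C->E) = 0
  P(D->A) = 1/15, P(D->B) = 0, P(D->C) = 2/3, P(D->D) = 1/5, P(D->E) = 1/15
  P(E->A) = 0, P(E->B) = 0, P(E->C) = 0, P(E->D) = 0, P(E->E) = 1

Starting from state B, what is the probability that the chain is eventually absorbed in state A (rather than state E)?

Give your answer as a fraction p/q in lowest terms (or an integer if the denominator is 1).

Answer: 117/136

Derivation:
Let a_i = P(absorbed in A | start in state i).
Boundary conditions: a_A = 1, a_E = 0.
For each transient state i, a_i = sum_j P(i->j) * a_j:
  a_B = 2/5*a_A + 1/3*a_B + 1/5*a_C + 0*a_D + 1/15*a_E
  a_C = 1/5*a_A + 4/15*a_B + 2/15*a_C + 2/5*a_D + 0*a_E
  a_D = 1/15*a_A + 0*a_B + 2/3*a_C + 1/5*a_D + 1/15*a_E

Substituting a_A = 1 and a_E = 0, rearrange to (I - Q) a = r where r[i] = P(i -> A):
  [2/3, -1/5, 0] . (a_B, a_C, a_D) = 2/5
  [-4/15, 13/15, -2/5] . (a_B, a_C, a_D) = 1/5
  [0, -2/3, 4/5] . (a_B, a_C, a_D) = 1/15

Solving yields:
  a_B = 117/136
  a_C = 59/68
  a_D = 329/408

Starting state is B, so the absorption probability is a_B = 117/136.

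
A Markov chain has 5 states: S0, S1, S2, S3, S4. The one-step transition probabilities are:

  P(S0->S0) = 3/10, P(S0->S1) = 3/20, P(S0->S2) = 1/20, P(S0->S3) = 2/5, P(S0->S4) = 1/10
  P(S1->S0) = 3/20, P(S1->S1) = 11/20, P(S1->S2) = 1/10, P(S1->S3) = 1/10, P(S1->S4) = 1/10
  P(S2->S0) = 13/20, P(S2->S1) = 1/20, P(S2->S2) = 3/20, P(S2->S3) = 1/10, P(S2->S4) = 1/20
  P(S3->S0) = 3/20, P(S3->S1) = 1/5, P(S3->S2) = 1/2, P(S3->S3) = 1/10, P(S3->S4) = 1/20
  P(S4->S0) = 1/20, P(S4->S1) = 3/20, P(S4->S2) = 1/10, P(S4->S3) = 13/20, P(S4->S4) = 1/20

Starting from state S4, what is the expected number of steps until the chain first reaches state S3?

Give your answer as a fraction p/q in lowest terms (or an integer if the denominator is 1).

Answer: 14240/6049

Derivation:
Let h_i = expected steps to first reach S3 from state i.
Boundary: h_S3 = 0.
First-step equations for the other states:
  h_S0 = 1 + 3/10*h_S0 + 3/20*h_S1 + 1/20*h_S2 + 2/5*h_S3 + 1/10*h_S4
  h_S1 = 1 + 3/20*h_S0 + 11/20*h_S1 + 1/10*h_S2 + 1/10*h_S3 + 1/10*h_S4
  h_S2 = 1 + 13/20*h_S0 + 1/20*h_S1 + 3/20*h_S2 + 1/10*h_S3 + 1/20*h_S4
  h_S4 = 1 + 1/20*h_S0 + 3/20*h_S1 + 1/10*h_S2 + 13/20*h_S3 + 1/20*h_S4

Substituting h_S3 = 0 and rearranging gives the linear system (I - Q) h = 1:
  [7/10, -3/20, -1/20, -1/10] . (h_S0, h_S1, h_S2, h_S4) = 1
  [-3/20, 9/20, -1/10, -1/10] . (h_S0, h_S1, h_S2, h_S4) = 1
  [-13/20, -1/20, 17/20, -1/20] . (h_S0, h_S1, h_S2, h_S4) = 1
  [-1/20, -3/20, -1/10, 19/20] . (h_S0, h_S1, h_S2, h_S4) = 1

Solving yields:
  h_S0 = 18360/6049
  h_S1 = 27980/6049
  h_S2 = 23640/6049
  h_S4 = 14240/6049

Starting state is S4, so the expected hitting time is h_S4 = 14240/6049.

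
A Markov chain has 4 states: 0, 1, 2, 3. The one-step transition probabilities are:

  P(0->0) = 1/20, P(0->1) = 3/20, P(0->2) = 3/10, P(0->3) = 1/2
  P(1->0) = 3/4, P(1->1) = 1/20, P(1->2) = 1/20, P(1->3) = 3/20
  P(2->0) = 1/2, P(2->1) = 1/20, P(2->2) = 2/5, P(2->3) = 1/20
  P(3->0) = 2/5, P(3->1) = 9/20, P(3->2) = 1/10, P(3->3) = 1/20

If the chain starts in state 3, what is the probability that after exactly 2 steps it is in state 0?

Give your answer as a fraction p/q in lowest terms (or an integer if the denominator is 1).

Computing P^2 by repeated multiplication:
P^1 =
  0: [1/20, 3/20, 3/10, 1/2]
  1: [3/4, 1/20, 1/20, 3/20]
  2: [1/2, 1/20, 2/5, 1/20]
  3: [2/5, 9/20, 1/10, 1/20]
P^2 =
  0: [93/200, 51/200, 77/400, 7/80]
  1: [4/25, 37/200, 21/80, 157/400]
  2: [113/400, 3/25, 127/400, 7/25]
  3: [171/400, 11/100, 3/16, 11/40]

(P^2)[3 -> 0] = 171/400

Answer: 171/400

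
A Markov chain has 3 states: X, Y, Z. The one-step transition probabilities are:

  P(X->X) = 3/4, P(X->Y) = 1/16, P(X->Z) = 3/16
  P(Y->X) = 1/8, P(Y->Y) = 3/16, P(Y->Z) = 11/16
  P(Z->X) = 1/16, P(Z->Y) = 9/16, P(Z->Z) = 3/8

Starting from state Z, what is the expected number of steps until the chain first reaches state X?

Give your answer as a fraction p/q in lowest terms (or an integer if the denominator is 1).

Answer: 352/31

Derivation:
Let h_i = expected steps to first reach X from state i.
Boundary: h_X = 0.
First-step equations for the other states:
  h_Y = 1 + 1/8*h_X + 3/16*h_Y + 11/16*h_Z
  h_Z = 1 + 1/16*h_X + 9/16*h_Y + 3/8*h_Z

Substituting h_X = 0 and rearranging gives the linear system (I - Q) h = 1:
  [13/16, -11/16] . (h_Y, h_Z) = 1
  [-9/16, 5/8] . (h_Y, h_Z) = 1

Solving yields:
  h_Y = 336/31
  h_Z = 352/31

Starting state is Z, so the expected hitting time is h_Z = 352/31.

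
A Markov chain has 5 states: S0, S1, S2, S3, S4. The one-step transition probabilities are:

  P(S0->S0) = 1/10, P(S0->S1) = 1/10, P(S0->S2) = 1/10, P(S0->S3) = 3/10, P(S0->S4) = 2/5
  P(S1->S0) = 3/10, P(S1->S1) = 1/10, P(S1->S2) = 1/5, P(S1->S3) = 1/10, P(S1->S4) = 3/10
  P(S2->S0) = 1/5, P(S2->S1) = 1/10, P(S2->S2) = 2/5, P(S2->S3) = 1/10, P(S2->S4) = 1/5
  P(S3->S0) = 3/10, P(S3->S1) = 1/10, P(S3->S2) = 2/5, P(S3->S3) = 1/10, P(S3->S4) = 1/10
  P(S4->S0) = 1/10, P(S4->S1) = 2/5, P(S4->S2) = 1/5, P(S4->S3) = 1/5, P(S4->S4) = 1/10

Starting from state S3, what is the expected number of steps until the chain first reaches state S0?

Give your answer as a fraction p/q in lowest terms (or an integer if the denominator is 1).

Let h_i = expected steps to first reach S0 from state i.
Boundary: h_S0 = 0.
First-step equations for the other states:
  h_S1 = 1 + 3/10*h_S0 + 1/10*h_S1 + 1/5*h_S2 + 1/10*h_S3 + 3/10*h_S4
  h_S2 = 1 + 1/5*h_S0 + 1/10*h_S1 + 2/5*h_S2 + 1/10*h_S3 + 1/5*h_S4
  h_S3 = 1 + 3/10*h_S0 + 1/10*h_S1 + 2/5*h_S2 + 1/10*h_S3 + 1/10*h_S4
  h_S4 = 1 + 1/10*h_S0 + 2/5*h_S1 + 1/5*h_S2 + 1/5*h_S3 + 1/10*h_S4

Substituting h_S0 = 0 and rearranging gives the linear system (I - Q) h = 1:
  [9/10, -1/5, -1/10, -3/10] . (h_S1, h_S2, h_S3, h_S4) = 1
  [-1/10, 3/5, -1/10, -1/5] . (h_S1, h_S2, h_S3, h_S4) = 1
  [-1/10, -2/5, 9/10, -1/10] . (h_S1, h_S2, h_S3, h_S4) = 1
  [-2/5, -1/5, -1/5, 9/10] . (h_S1, h_S2, h_S3, h_S4) = 1

Solving yields:
  h_S1 = 815/188
  h_S2 = 225/47
  h_S3 = 805/188
  h_S4 = 475/94

Starting state is S3, so the expected hitting time is h_S3 = 805/188.

Answer: 805/188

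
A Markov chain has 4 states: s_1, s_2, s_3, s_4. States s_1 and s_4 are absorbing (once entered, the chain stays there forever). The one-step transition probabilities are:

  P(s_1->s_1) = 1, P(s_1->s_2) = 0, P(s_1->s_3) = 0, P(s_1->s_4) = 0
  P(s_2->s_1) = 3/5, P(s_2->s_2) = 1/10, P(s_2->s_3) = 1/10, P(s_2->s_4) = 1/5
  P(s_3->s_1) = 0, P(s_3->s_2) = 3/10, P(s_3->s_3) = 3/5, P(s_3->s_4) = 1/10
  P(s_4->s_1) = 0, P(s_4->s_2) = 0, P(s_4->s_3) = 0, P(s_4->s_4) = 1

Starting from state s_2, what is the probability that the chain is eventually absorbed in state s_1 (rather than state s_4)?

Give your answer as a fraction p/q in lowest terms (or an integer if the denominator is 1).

Answer: 8/11

Derivation:
Let a_i = P(absorbed in s_1 | start in state i).
Boundary conditions: a_s_1 = 1, a_s_4 = 0.
For each transient state i, a_i = sum_j P(i->j) * a_j:
  a_s_2 = 3/5*a_s_1 + 1/10*a_s_2 + 1/10*a_s_3 + 1/5*a_s_4
  a_s_3 = 0*a_s_1 + 3/10*a_s_2 + 3/5*a_s_3 + 1/10*a_s_4

Substituting a_s_1 = 1 and a_s_4 = 0, rearrange to (I - Q) a = r where r[i] = P(i -> s_1):
  [9/10, -1/10] . (a_s_2, a_s_3) = 3/5
  [-3/10, 2/5] . (a_s_2, a_s_3) = 0

Solving yields:
  a_s_2 = 8/11
  a_s_3 = 6/11

Starting state is s_2, so the absorption probability is a_s_2 = 8/11.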